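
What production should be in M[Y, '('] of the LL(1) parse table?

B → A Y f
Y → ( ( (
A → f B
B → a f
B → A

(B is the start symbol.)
To find M[Y, '('], we find productions for Y where '(' is in the predict set (PREDICT(N → α) = (FIRST(α) \ {ε}) ∪ (FOLLOW(N) if α ⇒* ε)).

Y → ( ( (: PREDICT = { '(' }
  '(' is in predict set, so this production goes in M[Y, '(']

M[Y, '('] = Y → ( ( (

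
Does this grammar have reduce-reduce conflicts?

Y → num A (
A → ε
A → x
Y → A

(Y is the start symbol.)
No reduce-reduce conflicts

A reduce-reduce conflict occurs when an LR(0) state has two complete items [A → α .] and [B → β .] — both call for a reduction, and with no lookahead the parser cannot choose between them.

Augment with Y' → Y and build the canonical LR(0) collection (I0 = CLOSURE({[Y' → . Y]}), then GOTO on every symbol after a dot until no new states appear). It has 7 states:
  I0: { [A → . x], [A → .], [Y → . A], [Y → . num A (], [Y' → . Y] }  — shift, reduce
  I1: { [Y → A .] }  — reduce
  I2: { [Y' → Y .] }  — accept
  I3: { [A → . x], [A → .], [Y → num . A (] }  — shift, reduce
  I4: { [A → x .] }  — reduce
  I5: { [Y → num A . (] }  — shift
  I6: { [Y → num A ( .] }  — reduce

No state contains more than one complete item.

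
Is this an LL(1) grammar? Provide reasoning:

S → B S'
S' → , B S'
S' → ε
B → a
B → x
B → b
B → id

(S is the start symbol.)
Relevant sets:
  FOLLOW(S') = { $ }

For S':
  PREDICT(S' → ',' B S') = { ',' }
  PREDICT(S' → ε) = { $ }
For B:
  PREDICT(B → a) = { 'a' }
  PREDICT(B → x) = { 'x' }
  PREDICT(B → b) = { 'b' }
  PREDICT(B → id) = { 'id' }
S has a single production, so nothing to check there.

All predict sets are disjoint. The grammar IS LL(1).

Answer: Yes, the grammar is LL(1).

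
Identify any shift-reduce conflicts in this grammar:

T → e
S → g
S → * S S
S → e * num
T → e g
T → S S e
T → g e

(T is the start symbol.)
A shift-reduce conflict occurs when an LR(0) state has both:
  - a complete (reduce) item [A → α .] (dot at the end), and
  - a shift item [B → β . c γ] (dot before a terminal).

Augment with T' → T and build the canonical LR(0) collection (I0 = CLOSURE({[T' → . T]}), then GOTO on every symbol after a dot until no new states appear). It has 16 states:
  I0: { [S → . * S S], [S → . e * num], [S → . g], [T → . S S e], [T → . e g], [T → . e], [T → . g e], [T' → . T] }  — shift
  I1: { [S → * . S S], [S → . * S S], [S → . e * num], [S → . g] }  — shift
  I2: { [S → . * S S], [S → . e * num], [S → . g], [T → S . S e] }  — shift
  I3: { [T' → T .] }  — accept
  I4: { [S → e . * num], [T → e . g], [T → e .] }  — shift, reduce
  I5: { [S → g .], [T → g . e] }  — shift, reduce
  I6: { [T → g e .] }  — reduce
  I7: { [S → e * . num] }  — shift
  I8: { [T → e g .] }  — reduce
  I9: { [S → e * num .] }  — reduce
  I10: { [T → S S . e] }  — shift
  I11: { [S → e . * num] }  — shift
  I12: { [S → g .] }  — reduce
  I13: { [T → S S e .] }  — reduce
  I14: { [S → * S . S], [S → . * S S], [S → . e * num], [S → . g] }  — shift
  I15: { [S → * S S .] }  — reduce

I4 contains reduce item [T → e .] and shift items [S → e . * num], [T → e . g] — shift-reduce conflict.
I5 contains reduce item [S → g .] and shift item [T → g . e] — shift-reduce conflict.

Answer: Yes — I4: [T → e .] vs [S → e . * num]; I5: [S → g .] vs [T → g . e]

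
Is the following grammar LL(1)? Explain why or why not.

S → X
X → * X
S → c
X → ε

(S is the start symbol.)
Yes, the grammar is LL(1).

A grammar is LL(1) if for each non-terminal N with multiple productions, the predict sets of those productions are pairwise disjoint, where PREDICT(N → α) = (FIRST(α) \ {ε}) ∪ (FOLLOW(N) if α ⇒* ε).

Relevant sets:
  FIRST(X) = { '*', ε }
  FOLLOW(S) = { $ }
  FOLLOW(X) = { $ }

For S:
  PREDICT(S → X) = { $, '*' }
  PREDICT(S → c) = { 'c' }
For X:
  PREDICT(X → '*' X) = { '*' }
  PREDICT(X → ε) = { $ }

All predict sets are disjoint. The grammar IS LL(1).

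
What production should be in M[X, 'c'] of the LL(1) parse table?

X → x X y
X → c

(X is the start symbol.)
X → c

To find M[X, 'c'], we find productions for X where 'c' is in the predict set (PREDICT(N → α) = (FIRST(α) \ {ε}) ∪ (FOLLOW(N) if α ⇒* ε)).

X → x X y: PREDICT = { 'x' }
X → c: PREDICT = { 'c' }
  'c' is in predict set, so this production goes in M[X, 'c']

M[X, 'c'] = X → c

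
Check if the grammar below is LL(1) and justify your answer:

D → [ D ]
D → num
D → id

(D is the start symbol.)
Yes, the grammar is LL(1).

A grammar is LL(1) if for each non-terminal N with multiple productions, the predict sets of those productions are pairwise disjoint, where PREDICT(N → α) = (FIRST(α) \ {ε}) ∪ (FOLLOW(N) if α ⇒* ε).

For D:
  PREDICT(D → '[' D ']') = { '[' }
  PREDICT(D → num) = { 'num' }
  PREDICT(D → id) = { 'id' }

All predict sets are disjoint. The grammar IS LL(1).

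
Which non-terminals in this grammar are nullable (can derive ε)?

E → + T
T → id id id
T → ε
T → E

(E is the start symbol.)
A non-terminal is nullable if it can derive ε (the empty string): either it has an ε-production, or it has a production whose right-hand side consists entirely of nullable non-terminals.

ε-productions: T → ε
So T is immediately nullable.
No further non-terminal can be added: every production for the remaining non-terminals contains a terminal or a non-nullable non-terminal.
Nullable = { 'T' }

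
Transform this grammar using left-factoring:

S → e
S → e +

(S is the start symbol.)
S → e S'
S' → ε
S' → +

Left-factoring transforms A → αβ₁ | αβ₂ into A → αA' and A' → β₁ | β₂
(α is the longest common prefix among the alternatives). Repeat until
no nonterminal has two alternatives with a common prefix.

Round 1: S has alternatives sharing prefix 'e'. Introduce S': S → e S'
  Add: S' → ε
  Add: S' → +

No remaining common prefixes — done.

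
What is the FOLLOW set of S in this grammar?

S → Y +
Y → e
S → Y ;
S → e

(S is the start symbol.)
S is the start symbol, so $ ∈ FOLLOW(S).
S does not occur on any right-hand side.

Taking the union: FOLLOW(S) = { $ }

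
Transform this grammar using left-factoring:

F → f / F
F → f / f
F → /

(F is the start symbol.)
F → f / F'
F' → F
F' → f
F → /

Left-factoring transforms A → αβ₁ | αβ₂ into A → αA' and A' → β₁ | β₂
(α is the longest common prefix among the alternatives). Repeat until
no nonterminal has two alternatives with a common prefix.

Round 1: F has alternatives sharing prefix 'f /'. Introduce F': F → f / F'
  Add: F' → F
  Add: F' → f

No remaining common prefixes — done.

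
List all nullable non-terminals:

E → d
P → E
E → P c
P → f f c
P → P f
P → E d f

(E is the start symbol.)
A non-terminal is nullable if it can derive ε (the empty string): either it has an ε-production, or it has a production whose right-hand side consists entirely of nullable non-terminals.

There are no ε-productions, so no non-terminal can derive ε.
No non-terminals are nullable.

Answer: None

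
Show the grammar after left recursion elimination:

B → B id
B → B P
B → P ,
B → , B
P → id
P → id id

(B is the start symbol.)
B → P , B'
B → , B B'
B' → id B'
B' → P B'
B' → ε
P → id
P → id id

B is directly left-recursive. The standard transformation for
  A → A α₁ | ... | A α_m | β₁ | ... | β_n
is
  A  → β₁ A' | ... | β_n A'
  A' → α₁ A' | ... | α_m A' | ε

B → P , becomes B → P , B'
B → , B becomes B → , B B'
B → B id becomes B' → id B'
B → B P becomes B' → P B'
Add B' → ε

Productions for other non-terminals are unchanged:
  P → id
  P → id id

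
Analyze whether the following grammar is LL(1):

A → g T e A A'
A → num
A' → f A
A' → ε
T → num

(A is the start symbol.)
Relevant sets:
  FOLLOW(A') = { $, 'f' }

For A:
  PREDICT(A → g T e A A') = { 'g' }
  PREDICT(A → num) = { 'num' }
For A':
  PREDICT(A' → f A) = { 'f' }
  PREDICT(A' → ε) = { $, 'f' }
T has a single production, so nothing to check there.

Conflict found: Predict set conflict for A': { 'f' }
The grammar is NOT LL(1).

Answer: No. Predict set conflict for A': { 'f' }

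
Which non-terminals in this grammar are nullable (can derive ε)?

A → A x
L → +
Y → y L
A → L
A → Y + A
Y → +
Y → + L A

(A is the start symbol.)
None

A non-terminal is nullable if it can derive ε (the empty string): either it has an ε-production, or it has a production whose right-hand side consists entirely of nullable non-terminals.

There are no ε-productions, so no non-terminal can derive ε.
No non-terminals are nullable.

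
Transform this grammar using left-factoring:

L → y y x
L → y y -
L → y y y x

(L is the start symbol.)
Left-factoring transforms A → αβ₁ | αβ₂ into A → αA' and A' → β₁ | β₂
(α is the longest common prefix among the alternatives). Repeat until
no nonterminal has two alternatives with a common prefix.

Round 1: L has alternatives sharing prefix 'y y'. Introduce L': L → y y L'
  Add: L' → x
  Add: L' → -
  Add: L' → y x

No remaining common prefixes — done.

Resulting grammar:
L → y y L'
L' → x
L' → -
L' → y x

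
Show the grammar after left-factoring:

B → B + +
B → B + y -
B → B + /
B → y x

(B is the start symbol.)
Left-factoring transforms A → αβ₁ | αβ₂ into A → αA' and A' → β₁ | β₂
(α is the longest common prefix among the alternatives). Repeat until
no nonterminal has two alternatives with a common prefix.

Round 1: B has alternatives sharing prefix 'B +'. Introduce B': B → B + B'
  Add: B' → +
  Add: B' → y -
  Add: B' → /

No remaining common prefixes — done.

Resulting grammar:
B → B + B'
B' → +
B' → y -
B' → /
B → y x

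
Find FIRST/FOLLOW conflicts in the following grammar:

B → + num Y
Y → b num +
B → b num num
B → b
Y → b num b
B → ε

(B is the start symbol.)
A FIRST/FOLLOW conflict occurs when a non-terminal N has a nullable alternative N → β (β ⇒* ε) and another alternative N → α with FIRST(α) ∩ FOLLOW(N) ≠ ∅: on such a lookahead the parser cannot decide between expanding α and letting N vanish via β.

Nullable non-terminals: B.

B: nullable alternative(s) B → ε; FOLLOW(B) = { $ }
  B → + num Y: FIRST \ {ε} = { '+' } — disjoint from FOLLOW(B)
  B → b num num: FIRST \ {ε} = { 'b' } — disjoint from FOLLOW(B)
  B → b: FIRST \ {ε} = { 'b' } — disjoint from FOLLOW(B)
  B → ε: FIRST \ {ε} = { } — this is the only nullable alternative, skip

Y has no nullable alternative, so no FIRST/FOLLOW check is needed there.

No FIRST/FOLLOW conflicts found.

Answer: No FIRST/FOLLOW conflicts.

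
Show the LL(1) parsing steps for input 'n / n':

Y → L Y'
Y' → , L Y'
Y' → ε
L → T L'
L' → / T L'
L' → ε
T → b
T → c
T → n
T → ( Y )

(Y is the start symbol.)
LL(1) parsing maintains a stack (initially the start symbol over $) and the input. At each step: if the stack top is a terminal, match it against the current input token; if it is a non-terminal N, replace it with the RHS of M[N, lookahead] (the unique production whose predict set contains the lookahead).

Stack is shown with the top on the left.

Stack        Input    Action
----------------------------
Y $          n / n $  output Y → L Y'
L Y' $       n / n $  output L → T L'
T L' Y' $    n / n $  output T → n
n L' Y' $    n / n $  match 'n'
L' Y' $      / n $    output L' → / T L'
/ T L' Y' $  / n $    match '/'
T L' Y' $    n $      output T → n
n L' Y' $    n $      match 'n'
L' Y' $      $        output L' → ε
Y' $         $        output Y' → ε
$            $        accept

The string is accepted.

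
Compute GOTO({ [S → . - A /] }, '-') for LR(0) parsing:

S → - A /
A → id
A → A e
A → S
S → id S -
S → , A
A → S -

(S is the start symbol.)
{ [A → . A e], [A → . S -], [A → . S], [A → . id], [S → - . A /], [S → . , A], [S → . - A /], [S → . id S -] }

GOTO(I, '-') = CLOSURE({ [A → αX.β] : [A → α.Xβ] ∈ I, X = '-' })

Items with dot before '-', with the dot advanced:
  [S → . - A /] → [S → - . A /]
Closure of the advanced items:
  [S → - . A /] has the dot before A: add [A → . id], [A → . A e], [A → . S], [A → . S -]
  [A → . S] has the dot before S: add [S → . - A /], [S → . id S -], [S → . , A]

GOTO = { [A → . A e], [A → . S -], [A → . S], [A → . id], [S → - . A /], [S → . , A], [S → . - A /], [S → . id S -] }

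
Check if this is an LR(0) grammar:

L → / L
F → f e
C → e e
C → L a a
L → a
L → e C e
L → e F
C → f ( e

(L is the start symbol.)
No. Shift-reduce conflict between [C → e e .] and [C → . e e]

A grammar is LR(0) if no state in the canonical LR(0) collection has:
  - both a shift item (dot before a terminal) and a complete item (shift-reduce conflict), or
  - two or more complete items (reduce-reduce conflict; the accept item [L' → L .] counts as a complete item here).

Augment with L' → L and build the canonical LR(0) collection (I0 = CLOSURE({[L' → . L]}), then GOTO on every symbol after a dot until no new states appear). It has 18 states:
  I0: { [L → . / L], [L → . a], [L → . e C e], [L → . e F], [L' → . L] }  — shift
  I1: { [L → . / L], [L → . a], [L → . e C e], [L → . e F], [L → / . L] }  — shift
  I2: { [L' → L .] }  — accept
  I3: { [L → a .] }  — reduce
  I4: { [C → . L a a], [C → . e e], [C → . f ( e], [F → . f e], [L → . / L], [L → . a], [L → . e C e], [L → . e F], [L → e . C e], [L → e . F] }  — shift
  I5: { [L → e C . e] }  — shift
  I6: { [L → e F .] }  — reduce
  I7: { [C → L . a a] }  — shift
  I8: { [C → . L a a], [C → . e e], [C → . f ( e], [C → e . e], [F → . f e], [L → . / L], [L → . a], [L → . e C e], [L → . e F], [L → e . C e], [L → e . F] }  — shift
  I9: { [C → f . ( e], [F → f . e] }  — shift
  I10: { [C → f ( . e] }  — shift
  I11: { [F → f e .] }  — reduce
  I12: { [C → f ( e .] }  — reduce
  I13: { [C → . L a a], [C → . e e], [C → . f ( e], [C → e . e], [C → e e .], [F → . f e], [L → . / L], [L → . a], [L → . e C e], [L → . e F], [L → e . C e], [L → e . F] }  — shift, reduce
  I14: { [C → L a . a] }  — shift
  I15: { [C → L a a .] }  — reduce
  I16: { [L → e C e .] }  — reduce
  I17: { [L → / L .] }  — reduce

Conflict in state I13:
  Shift-reduce conflict between [C → e e .] and [C → . e e]
So the grammar is NOT LR(0).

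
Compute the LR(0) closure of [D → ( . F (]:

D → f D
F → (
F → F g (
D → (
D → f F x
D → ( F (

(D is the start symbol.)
Start with: [D → ( . F (]
  [D → ( . F (] has the dot before F: add [F → . (], [F → . F g (]
No further items can be added.

CLOSURE = { [D → ( . F (], [F → . (], [F → . F g (] }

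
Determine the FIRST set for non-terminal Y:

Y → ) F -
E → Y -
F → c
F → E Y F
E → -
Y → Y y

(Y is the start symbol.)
{ ')' }

To compute FIRST(Y), examine every production with Y on the left-hand side, reading each right-hand side left to right until a non-nullable symbol is reached.

From Y → ) F -:
  - ')' is a terminal: add ')' and stop
From Y → Y y:
  - Y is the symbol being defined: contributes nothing new
    Y is not nullable, so stop

Collecting: FIRST(Y) = { ')' }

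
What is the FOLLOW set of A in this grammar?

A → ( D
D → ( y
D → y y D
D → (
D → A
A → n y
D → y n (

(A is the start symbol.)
A is the start symbol, so $ ∈ FOLLOW(A).
In D → A: A is at the end, add FOLLOW(D)

The FOLLOW sets referred to above (computed the same way, to a fixed point):
  FOLLOW(D) = { $ }

Taking the union: FOLLOW(A) = { $ }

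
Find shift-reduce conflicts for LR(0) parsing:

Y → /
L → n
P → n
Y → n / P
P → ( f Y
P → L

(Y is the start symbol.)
A shift-reduce conflict occurs when an LR(0) state has both:
  - a complete (reduce) item [A → α .] (dot at the end), and
  - a shift item [B → β . c γ] (dot before a terminal).

Augment with Y' → Y and build the canonical LR(0) collection (I0 = CLOSURE({[Y' → . Y]}), then GOTO on every symbol after a dot until no new states appear). It has 11 states:
  I0: { [Y → . /], [Y → . n / P], [Y' → . Y] }  — shift
  I1: { [Y → / .] }  — reduce
  I2: { [Y' → Y .] }  — accept
  I3: { [Y → n . / P] }  — shift
  I4: { [L → . n], [P → . ( f Y], [P → . L], [P → . n], [Y → n / . P] }  — shift
  I5: { [P → ( . f Y] }  — shift
  I6: { [P → L .] }  — reduce
  I7: { [Y → n / P .] }  — reduce
  I8: { [L → n .], [P → n .] }  — 2 reduces
  I9: { [P → ( f . Y], [Y → . /], [Y → . n / P] }  — shift
  I10: { [P → ( f Y .] }  — reduce

No state contains both a complete item and a shift item.

Answer: No shift-reduce conflicts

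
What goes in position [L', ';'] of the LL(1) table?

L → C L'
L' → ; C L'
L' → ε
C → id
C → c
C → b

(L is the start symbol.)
To find M[L', ';'], we find productions for L' where ';' is in the predict set (PREDICT(N → α) = (FIRST(α) \ {ε}) ∪ (FOLLOW(N) if α ⇒* ε)).

Relevant sets:
  FOLLOW(L') = { $ }

L' → ; C L': PREDICT = { ';' }
  ';' is in predict set, so this production goes in M[L', ';']
L' → ε: PREDICT = { $ }

M[L', ';'] = L' → ; C L'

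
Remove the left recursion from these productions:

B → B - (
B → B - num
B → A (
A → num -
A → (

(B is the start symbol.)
B → A ( B'
B' → - ( B'
B' → - num B'
B' → ε
A → num -
A → (

B is directly left-recursive. The standard transformation for
  A → A α₁ | ... | A α_m | β₁ | ... | β_n
is
  A  → β₁ A' | ... | β_n A'
  A' → α₁ A' | ... | α_m A' | ε

B → A ( becomes B → A ( B'
B → B - ( becomes B' → - ( B'
B → B - num becomes B' → - num B'
Add B' → ε

Productions for other non-terminals are unchanged:
  A → num -
  A → (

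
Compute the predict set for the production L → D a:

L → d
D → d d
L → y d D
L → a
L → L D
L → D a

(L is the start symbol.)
{ 'd' }

PREDICT(L → D a) = (FIRST(RHS) \ {ε}) ∪ (FOLLOW(L) if ε ∈ FIRST(RHS), i.e. RHS ⇒* ε)
FIRST(D) = { 'd' }
FIRST(D a) = { 'd' }
ε ∉ FIRST(D a), so FOLLOW(L) is not added.
PREDICT(L → D a) = { 'd' }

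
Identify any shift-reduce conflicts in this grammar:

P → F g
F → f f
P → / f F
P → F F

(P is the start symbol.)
No shift-reduce conflicts

A shift-reduce conflict occurs when an LR(0) state has both:
  - a complete (reduce) item [A → α .] (dot at the end), and
  - a shift item [B → β . c γ] (dot before a terminal).

Augment with P' → P and build the canonical LR(0) collection (I0 = CLOSURE({[P' → . P]}), then GOTO on every symbol after a dot until no new states appear). It has 10 states:
  I0: { [F → . f f], [P → . / f F], [P → . F F], [P → . F g], [P' → . P] }  — shift
  I1: { [P → / . f F] }  — shift
  I2: { [F → . f f], [P → F . F], [P → F . g] }  — shift
  I3: { [P' → P .] }  — accept
  I4: { [F → f . f] }  — shift
  I5: { [F → f f .] }  — reduce
  I6: { [P → F F .] }  — reduce
  I7: { [P → F g .] }  — reduce
  I8: { [F → . f f], [P → / f . F] }  — shift
  I9: { [P → / f F .] }  — reduce

No state contains both a complete item and a shift item.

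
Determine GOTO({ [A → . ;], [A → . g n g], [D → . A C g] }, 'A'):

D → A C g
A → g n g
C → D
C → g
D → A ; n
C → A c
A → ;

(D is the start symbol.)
{ [A → . ;], [A → . g n g], [C → . A c], [C → . D], [C → . g], [D → . A ; n], [D → . A C g], [D → A . C g] }

GOTO(I, 'A') = CLOSURE({ [A → αX.β] : [A → α.Xβ] ∈ I, X = 'A' })

Items with dot before 'A', with the dot advanced:
  [D → . A C g] → [D → A . C g]
Closure of the advanced items:
  [D → A . C g] has the dot before C: add [C → . D], [C → . g], [C → . A c]
  [C → . D] has the dot before D: add [D → . A C g], [D → . A ; n]
  [C → . A c] has the dot before A: add [A → . g n g], [A → . ;]

GOTO = { [A → . ;], [A → . g n g], [C → . A c], [C → . D], [C → . g], [D → . A ; n], [D → . A C g], [D → A . C g] }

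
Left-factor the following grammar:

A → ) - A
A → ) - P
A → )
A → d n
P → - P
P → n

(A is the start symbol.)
Left-factoring transforms A → αβ₁ | αβ₂ into A → αA' and A' → β₁ | β₂
(α is the longest common prefix among the alternatives). Repeat until
no nonterminal has two alternatives with a common prefix.

Round 1: A has alternatives sharing prefix ')'. Introduce A': A → ) A'
  Add: A' → - A
  Add: A' → - P
  Add: A' → ε

Round 2: A' has alternatives sharing prefix '-'. Introduce A'': A' → - A''
  Add: A'' → A
  Add: A'' → P

No remaining common prefixes — done.

Resulting grammar:
A → ) A'
A' → - A''
A'' → A
A'' → P
A' → ε
A → d n
P → - P
P → n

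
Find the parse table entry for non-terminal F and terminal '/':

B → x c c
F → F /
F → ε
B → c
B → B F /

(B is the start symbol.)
F → F /, F → ε

To find M[F, '/'], we find productions for F where '/' is in the predict set (PREDICT(N → α) = (FIRST(α) \ {ε}) ∪ (FOLLOW(N) if α ⇒* ε)).

Relevant sets:
  FIRST(F) = { '/', ε }
  FOLLOW(F) = { '/' }

F → F /: PREDICT = { '/' }
  '/' is in predict set, so this production goes in M[F, '/']
F → ε: PREDICT = { '/' }
  '/' is in predict set, so this production goes in M[F, '/']

M[F, '/'] = F → F /, F → ε  (a multiply-defined cell — the grammar is not LL(1))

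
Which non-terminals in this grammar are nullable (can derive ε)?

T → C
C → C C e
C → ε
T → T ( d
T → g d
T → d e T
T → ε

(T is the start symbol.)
A non-terminal is nullable if it can derive ε (the empty string): either it has an ε-production, or it has a production whose right-hand side consists entirely of nullable non-terminals.

ε-productions: C → ε, T → ε
So C, T are immediately nullable.
Every non-terminal is now nullable.
Nullable = { 'C', 'T' }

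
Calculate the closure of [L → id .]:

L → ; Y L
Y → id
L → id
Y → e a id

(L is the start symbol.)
{ [L → id .] }

Start with: [L → id .]
The dot is at the end, so nothing is added.

CLOSURE = { [L → id .] }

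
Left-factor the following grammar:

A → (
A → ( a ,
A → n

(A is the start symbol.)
A → ( A'
A' → ε
A' → a ,
A → n

Left-factoring transforms A → αβ₁ | αβ₂ into A → αA' and A' → β₁ | β₂
(α is the longest common prefix among the alternatives). Repeat until
no nonterminal has two alternatives with a common prefix.

Round 1: A has alternatives sharing prefix '('. Introduce A': A → ( A'
  Add: A' → ε
  Add: A' → a ,

No remaining common prefixes — done.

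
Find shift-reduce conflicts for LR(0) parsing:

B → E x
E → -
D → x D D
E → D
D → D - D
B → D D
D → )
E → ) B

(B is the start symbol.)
A shift-reduce conflict occurs when an LR(0) state has both:
  - a complete (reduce) item [A → α .] (dot at the end), and
  - a shift item [B → β . c γ] (dot before a terminal).

Augment with B' → B and build the canonical LR(0) collection (I0 = CLOSURE({[B' → . B]}), then GOTO on every symbol after a dot until no new states appear). It has 15 states:
  I0: { [B → . D D], [B → . E x], [B' → . B], [D → . )], [D → . D - D], [D → . x D D], [E → . ) B], [E → . -], [E → . D] }  — shift
  I1: { [B → . D D], [B → . E x], [D → ) .], [D → . )], [D → . D - D], [D → . x D D], [E → ) . B], [E → . ) B], [E → . -], [E → . D] }  — shift, reduce
  I2: { [E → - .] }  — reduce
  I3: { [B' → B .] }  — accept
  I4: { [B → D . D], [D → . )], [D → . D - D], [D → . x D D], [D → D . - D], [E → D .] }  — shift, reduce
  I5: { [B → E . x] }  — shift
  I6: { [D → . )], [D → . D - D], [D → . x D D], [D → x . D D] }  — shift
  I7: { [D → ) .] }  — reduce
  I8: { [D → . )], [D → . D - D], [D → . x D D], [D → D . - D], [D → x D . D] }  — shift
  I9: { [D → . )], [D → . D - D], [D → . x D D], [D → D - . D] }  — shift
  I10: { [D → D . - D], [D → x D D .] }  — shift, reduce
  I11: { [D → D - D .], [D → D . - D] }  — shift, reduce
  I12: { [B → E x .] }  — reduce
  I13: { [B → D D .], [D → D . - D] }  — shift, reduce
  I14: { [E → ) B .] }  — reduce

I1 contains reduce item [D → ) .] and shift items [D → . )], [D → . x D D], [E → . ) B], [E → . -] — shift-reduce conflict.
I4 contains reduce item [E → D .] and shift items [D → . )], [D → D . - D], [D → . x D D] — shift-reduce conflict.
I10 contains reduce item [D → x D D .] and shift item [D → D . - D] — shift-reduce conflict.
I11 contains reduce item [D → D - D .] and shift item [D → D . - D] — shift-reduce conflict.
I13 contains reduce item [B → D D .] and shift item [D → D . - D] — shift-reduce conflict.

Answer: Yes — I1: [D → ) .] vs [D → . )]; I4: [E → D .] vs [D → . )]; I10: [D → x D D .] vs [D → D . - D]; I11: [D → D - D .] vs [D → D . - D]; I13: [B → D D .] vs [D → D . - D]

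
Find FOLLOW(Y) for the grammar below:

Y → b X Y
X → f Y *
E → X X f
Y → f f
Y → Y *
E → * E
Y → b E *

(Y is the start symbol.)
{ $, '*' }

Y is the start symbol, so $ ∈ FOLLOW(Y).
In Y → b X Y: Y is at the end; this adds FOLLOW(Y) to itself — nothing new
In X → f Y *: Y is followed by '*', add FIRST('*') \ {ε} = { '*' }
In Y → Y *: Y is followed by '*', add FIRST('*') \ {ε} = { '*' }

Taking the union: FOLLOW(Y) = { $, '*' }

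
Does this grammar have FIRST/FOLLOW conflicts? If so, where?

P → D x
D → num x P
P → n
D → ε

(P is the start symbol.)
A FIRST/FOLLOW conflict occurs when a non-terminal N has a nullable alternative N → β (β ⇒* ε) and another alternative N → α with FIRST(α) ∩ FOLLOW(N) ≠ ∅: on such a lookahead the parser cannot decide between expanding α and letting N vanish via β.

Nullable non-terminals: D.

D: nullable alternative(s) D → ε; FOLLOW(D) = { 'x' }
  D → num x P: FIRST \ {ε} = { 'num' } — disjoint from FOLLOW(D)
  D → ε: FIRST \ {ε} = { } — this is the only nullable alternative, skip

P has no nullable alternative, so no FIRST/FOLLOW check is needed there.

No FIRST/FOLLOW conflicts found.

Answer: No FIRST/FOLLOW conflicts.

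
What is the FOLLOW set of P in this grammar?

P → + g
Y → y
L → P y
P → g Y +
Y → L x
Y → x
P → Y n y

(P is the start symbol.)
P is the start symbol, so $ ∈ FOLLOW(P).
In L → P y: P is followed by y, add FIRST(y) \ {ε} = { 'y' }

Taking the union: FOLLOW(P) = { $, 'y' }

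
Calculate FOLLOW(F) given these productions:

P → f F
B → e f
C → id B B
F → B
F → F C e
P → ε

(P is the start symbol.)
{ $, 'id' }

To compute FOLLOW(F), find every occurrence of F on a right-hand side N → α F β: add FIRST(β) \ {ε}, and if β is empty or nullable also add FOLLOW(N). Iterate to a fixed point.

In P → f F: F is at the end, add FOLLOW(P)
In F → F C e: F is followed by C e, add FIRST(C e) \ {ε} = { 'id' }

The FOLLOW sets referred to above (computed the same way, to a fixed point):
  FOLLOW(P) = { $ }

Taking the union: FOLLOW(F) = { $, 'id' }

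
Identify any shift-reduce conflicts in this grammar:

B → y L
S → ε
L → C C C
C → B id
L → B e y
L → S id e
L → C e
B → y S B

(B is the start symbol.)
A shift-reduce conflict occurs when an LR(0) state has both:
  - a complete (reduce) item [A → α .] (dot at the end), and
  - a shift item [B → β . c γ] (dot before a terminal).

Augment with B' → B and build the canonical LR(0) collection (I0 = CLOSURE({[B' → . B]}), then GOTO on every symbol after a dot until no new states appear). It has 17 states:
  I0: { [B → . y L], [B → . y S B], [B' → . B] }  — shift
  I1: { [B' → B .] }  — accept
  I2: { [B → . y L], [B → . y S B], [B → y . L], [B → y . S B], [C → . B id], [L → . B e y], [L → . C C C], [L → . C e], [L → . S id e], [S → .] }  — shift, reduce
  I3: { [C → B . id], [L → B . e y] }  — shift
  I4: { [B → . y L], [B → . y S B], [C → . B id], [L → C . C C], [L → C . e] }  — shift
  I5: { [B → y L .] }  — reduce
  I6: { [B → . y L], [B → . y S B], [B → y S . B], [L → S . id e] }  — shift
  I7: { [B → y S B .] }  — reduce
  I8: { [L → S id . e] }  — shift
  I9: { [L → S id e .] }  — reduce
  I10: { [C → B . id] }  — shift
  I11: { [B → . y L], [B → . y S B], [C → . B id], [L → C C . C] }  — shift
  I12: { [L → C e .] }  — reduce
  I13: { [L → C C C .] }  — reduce
  I14: { [C → B id .] }  — reduce
  I15: { [L → B e . y] }  — shift
  I16: { [L → B e y .] }  — reduce

I2 contains reduce item [S → .] and shift items [B → . y L], [B → . y S B] — shift-reduce conflict.

Answer: Yes — I2: [S → .] vs [B → . y L]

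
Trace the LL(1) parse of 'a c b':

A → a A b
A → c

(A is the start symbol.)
LL(1) parsing maintains a stack (initially the start symbol over $) and the input. At each step: if the stack top is a terminal, match it against the current input token; if it is a non-terminal N, replace it with the RHS of M[N, lookahead] (the unique production whose predict set contains the lookahead).

Stack is shown with the top on the left.

Stack    Input    Action
------------------------
A $      a c b $  output A → a A b
a A b $  a c b $  match 'a'
A b $    c b $    output A → c
c b $    c b $    match 'c'
b $      b $      match 'b'
$        $        accept

The string is accepted.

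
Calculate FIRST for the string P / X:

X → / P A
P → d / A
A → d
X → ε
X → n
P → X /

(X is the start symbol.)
{ '/', 'd', 'n' }

FIRST sets of the non-terminals involved (from the grammar, by fixed-point iteration):
  FIRST(P) = { '/', 'd', 'n' }

To compute FIRST(P / X), process the symbols left to right:
Symbol P is a non-terminal. Add FIRST(P) \ {ε} = { '/', 'd', 'n' }
P is not nullable (ε ∉ FIRST(P)), so stop here.
FIRST(P / X) = { '/', 'd', 'n' }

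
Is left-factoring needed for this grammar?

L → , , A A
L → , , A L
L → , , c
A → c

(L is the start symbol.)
Yes, L has productions with common prefix ', ,'

Left-factoring is needed when two productions for the same non-terminal
share a common prefix on the right-hand side.

Productions for L:
  L → , , A A
  L → , , A L
  L → , , c

Found common prefix ', ,' in productions for L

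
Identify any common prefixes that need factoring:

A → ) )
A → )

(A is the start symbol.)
Left-factoring is needed when two productions for the same non-terminal
share a common prefix on the right-hand side.

Productions for A:
  A → ) )
  A → )

Found common prefix ')' in productions for A

Answer: Yes, A has productions with common prefix ')'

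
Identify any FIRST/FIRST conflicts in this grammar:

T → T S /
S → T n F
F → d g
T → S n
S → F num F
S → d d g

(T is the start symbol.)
A FIRST/FIRST conflict occurs when two productions N → α and N → β for the same non-terminal have FIRST(α) ∩ FIRST(β) ≠ ∅ (with ε ∈ FIRST of a nullable right-hand side, so two nullable alternatives also conflict).

FIRST sets of the non-terminals at (or reachable through a nullable prefix from) the front of some alternative:
  FIRST(T) = { 'd' }
  FIRST(S) = { 'd' }
  FIRST(F) = { 'd' }

Productions for T:
  T → T S /: FIRST = { 'd' }
  T → S n: FIRST = { 'd' }
Productions for S:
  S → T n F: FIRST = { 'd' }
  S → F num F: FIRST = { 'd' }
  S → d d g: FIRST = { 'd' }
F has only one production, so no FIRST/FIRST conflict is possible there.

Conflict for T: T → T S / and T → S n
  Overlap: { 'd' }
Conflict for S: S → T n F and S → F num F
  Overlap: { 'd' }
Conflict for S: S → T n F and S → d d g
  Overlap: { 'd' }
Conflict for S: S → F num F and S → d d g
  Overlap: { 'd' }

Answer: Yes. T → T S '/' / T → S n on { 'd' }; S → T n F / S → F num F on { 'd' }; S → T n F / S → d d g on { 'd' }; S → F num F / S → d d g on { 'd' }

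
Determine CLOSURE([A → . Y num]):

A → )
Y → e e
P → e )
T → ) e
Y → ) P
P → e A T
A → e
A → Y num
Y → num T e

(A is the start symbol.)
Start with: [A → . Y num]
  [A → . Y num] has the dot before Y: add [Y → . e e], [Y → . ) P], [Y → . num T e]
No further items can be added.

CLOSURE = { [A → . Y num], [Y → . ) P], [Y → . e e], [Y → . num T e] }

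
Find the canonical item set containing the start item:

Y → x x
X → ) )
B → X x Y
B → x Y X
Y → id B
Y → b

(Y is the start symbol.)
First, augment the grammar with Y' → Y
I₀ = CLOSURE({ [Y' → . Y] }):
  [Y' → . Y] has the dot before Y: add [Y → . x x], [Y → . id B], [Y → . b]
No further items can be added.

I₀ = { [Y → . b], [Y → . id B], [Y → . x x], [Y' → . Y] }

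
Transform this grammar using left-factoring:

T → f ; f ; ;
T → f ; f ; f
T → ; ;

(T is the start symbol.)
T → f ; f ; T'
T' → ;
T' → f
T → ; ;

Left-factoring transforms A → αβ₁ | αβ₂ into A → αA' and A' → β₁ | β₂
(α is the longest common prefix among the alternatives). Repeat until
no nonterminal has two alternatives with a common prefix.

Round 1: T has alternatives sharing prefix 'f ; f ;'. Introduce T': T → f ; f ; T'
  Add: T' → ;
  Add: T' → f

No remaining common prefixes — done.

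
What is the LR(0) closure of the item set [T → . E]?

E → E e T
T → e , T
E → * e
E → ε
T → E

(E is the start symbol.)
To compute CLOSURE, for each item [A → α.Bβ] where B is a non-terminal, add [B → .γ] for all productions B → γ; repeat for the newly added items until nothing changes.

Start with: [T → . E]
  [T → . E] has the dot before E: add [E → . E e T], [E → . * e], [E → .]
No further items can be added.

CLOSURE = { [E → . * e], [E → . E e T], [E → .], [T → . E] }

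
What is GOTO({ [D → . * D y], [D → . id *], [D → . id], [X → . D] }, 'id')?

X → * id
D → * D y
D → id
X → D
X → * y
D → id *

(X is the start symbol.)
{ [D → id . *], [D → id .] }

GOTO(I, 'id') = CLOSURE({ [A → αX.β] : [A → α.Xβ] ∈ I, X = 'id' })

Items with dot before 'id', with the dot advanced:
  [D → . id] → [D → id .]
  [D → . id *] → [D → id . *]
Closure adds nothing (no advanced item has the dot before a non-terminal).

GOTO = { [D → id . *], [D → id .] }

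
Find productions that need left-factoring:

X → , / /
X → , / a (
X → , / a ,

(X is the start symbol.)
Yes, X has productions with common prefix ', /'

Left-factoring is needed when two productions for the same non-terminal
share a common prefix on the right-hand side.

Productions for X:
  X → , / /
  X → , / a (
  X → , / a ,

Found common prefix ', /' in productions for X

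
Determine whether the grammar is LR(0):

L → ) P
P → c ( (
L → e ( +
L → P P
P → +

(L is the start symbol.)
Augment with L' → L and build the canonical LR(0) collection (I0 = CLOSURE({[L' → . L]}), then GOTO on every symbol after a dot until no new states appear). It has 13 states:
  I0: { [L → . ) P], [L → . P P], [L → . e ( +], [L' → . L], [P → . +], [P → . c ( (] }  — shift
  I1: { [L → ) . P], [P → . +], [P → . c ( (] }  — shift
  I2: { [P → + .] }  — reduce
  I3: { [L' → L .] }  — accept
  I4: { [L → P . P], [P → . +], [P → . c ( (] }  — shift
  I5: { [P → c . ( (] }  — shift
  I6: { [L → e . ( +] }  — shift
  I7: { [L → e ( . +] }  — shift
  I8: { [L → e ( + .] }  — reduce
  I9: { [P → c ( . (] }  — shift
  I10: { [P → c ( ( .] }  — reduce
  I11: { [L → P P .] }  — reduce
  I12: { [L → ) P .] }  — reduce

Every state is either a pure shift/goto state or contains exactly one complete item and nothing to shift — no conflicts. The grammar is LR(0).

Answer: Yes, the grammar is LR(0)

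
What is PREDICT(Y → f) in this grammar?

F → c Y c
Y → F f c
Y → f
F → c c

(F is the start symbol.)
{ 'f' }

PREDICT(Y → f) = (FIRST(RHS) \ {ε}) ∪ (FOLLOW(Y) if ε ∈ FIRST(RHS), i.e. RHS ⇒* ε)
FIRST(f) = { 'f' }
ε ∉ FIRST(f), so FOLLOW(Y) is not added.
PREDICT(Y → f) = { 'f' }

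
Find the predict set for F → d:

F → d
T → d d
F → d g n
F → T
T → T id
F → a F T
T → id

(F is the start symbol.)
PREDICT(F → d) = (FIRST(RHS) \ {ε}) ∪ (FOLLOW(F) if ε ∈ FIRST(RHS), i.e. RHS ⇒* ε)
FIRST(d) = { 'd' }
ε ∉ FIRST(d), so FOLLOW(F) is not added.
PREDICT(F → d) = { 'd' }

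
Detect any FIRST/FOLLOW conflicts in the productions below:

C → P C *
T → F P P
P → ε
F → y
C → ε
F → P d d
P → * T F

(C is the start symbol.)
Yes. C → P C '*' with FOLLOW(C) on { '*' }; P → '*' T F with FOLLOW(P) on { '*' }

A FIRST/FOLLOW conflict occurs when a non-terminal N has a nullable alternative N → β (β ⇒* ε) and another alternative N → α with FIRST(α) ∩ FOLLOW(N) ≠ ∅: on such a lookahead the parser cannot decide between expanding α and letting N vanish via β.

Nullable non-terminals: C, P.
FIRST sets used below: FIRST(P) = { '*', ε }, FIRST(C) = { '*', ε }

C: nullable alternative(s) C → ε; FOLLOW(C) = { $, '*' }
  C → P C *: FIRST \ {ε} = { '*' } — overlaps FOLLOW(C) on { '*' }: CONFLICT
  C → ε: FIRST \ {ε} = { } — this is the only nullable alternative, skip

P: nullable alternative(s) P → ε; FOLLOW(P) = { '*', 'd', 'y' }
  P → ε: FIRST \ {ε} = { } — this is the only nullable alternative, skip
  P → * T F: FIRST \ {ε} = { '*' } — overlaps FOLLOW(P) on { '*' }: CONFLICT

F, T have no nullable alternative, so no FIRST/FOLLOW check is needed there.

So the grammar has 2 FIRST/FOLLOW conflicts (marked CONFLICT above).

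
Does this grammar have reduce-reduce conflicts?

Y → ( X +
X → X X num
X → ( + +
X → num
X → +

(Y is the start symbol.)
Yes — I7: [X → + .] vs [Y → ( X + .]; I9: [X → X X num .] vs [X → num .]

A reduce-reduce conflict occurs when an LR(0) state has two complete items [A → α .] and [B → β .] — both call for a reduction, and with no lookahead the parser cannot choose between them.

Augment with Y' → Y and build the canonical LR(0) collection (I0 = CLOSURE({[Y' → . Y]}), then GOTO on every symbol after a dot until no new states appear). It has 12 states:
  I0: { [Y → . ( X +], [Y' → . Y] }  — shift
  I1: { [X → . ( + +], [X → . +], [X → . X X num], [X → . num], [Y → ( . X +] }  — shift
  I2: { [Y' → Y .] }  — accept
  I3: { [X → ( . + +] }  — shift
  I4: { [X → + .] }  — reduce
  I5: { [X → . ( + +], [X → . +], [X → . X X num], [X → . num], [X → X . X num], [Y → ( X . +] }  — shift
  I6: { [X → num .] }  — reduce
  I7: { [X → + .], [Y → ( X + .] }  — 2 reduces
  I8: { [X → . ( + +], [X → . +], [X → . X X num], [X → . num], [X → X . X num], [X → X X . num] }  — shift
  I9: { [X → X X num .], [X → num .] }  — 2 reduces
  I10: { [X → ( + . +] }  — shift
  I11: { [X → ( + + .] }  — reduce

I7 contains complete items [X → + .], [Y → ( X + .] — reduce-reduce conflict.
I9 contains complete items [X → X X num .], [X → num .] — reduce-reduce conflict.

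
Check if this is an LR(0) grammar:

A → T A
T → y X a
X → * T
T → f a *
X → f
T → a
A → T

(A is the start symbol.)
A grammar is LR(0) if no state in the canonical LR(0) collection has:
  - both a shift item (dot before a terminal) and a complete item (shift-reduce conflict), or
  - two or more complete items (reduce-reduce conflict; the accept item [A' → A .] counts as a complete item here).

Augment with A' → A and build the canonical LR(0) collection (I0 = CLOSURE({[A' → . A]}), then GOTO on every symbol after a dot until no new states appear). It has 14 states:
  I0: { [A → . T A], [A → . T], [A' → . A], [T → . a], [T → . f a *], [T → . y X a] }  — shift
  I1: { [A' → A .] }  — accept
  I2: { [A → . T A], [A → . T], [A → T . A], [A → T .], [T → . a], [T → . f a *], [T → . y X a] }  — shift, reduce
  I3: { [T → a .] }  — reduce
  I4: { [T → f . a *] }  — shift
  I5: { [T → y . X a], [X → . * T], [X → . f] }  — shift
  I6: { [T → . a], [T → . f a *], [T → . y X a], [X → * . T] }  — shift
  I7: { [T → y X . a] }  — shift
  I8: { [X → f .] }  — reduce
  I9: { [T → y X a .] }  — reduce
  I10: { [X → * T .] }  — reduce
  I11: { [T → f a . *] }  — shift
  I12: { [T → f a * .] }  — reduce
  I13: { [A → T A .] }  — reduce

Conflict in state I2:
  Shift-reduce conflict between [A → T .] and [T → . a]
So the grammar is NOT LR(0).

Answer: No. Shift-reduce conflict between [A → T .] and [T → . a]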